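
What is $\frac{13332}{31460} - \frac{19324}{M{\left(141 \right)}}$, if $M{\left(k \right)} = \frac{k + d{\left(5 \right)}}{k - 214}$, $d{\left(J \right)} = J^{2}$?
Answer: $\frac{504333239}{59345} \approx 8498.3$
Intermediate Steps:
$M{\left(k \right)} = \frac{25 + k}{-214 + k}$ ($M{\left(k \right)} = \frac{k + 5^{2}}{k - 214} = \frac{k + 25}{-214 + k} = \frac{25 + k}{-214 + k}$)
$\frac{13332}{31460} - \frac{19324}{M{\left(141 \right)}} = \frac{13332}{31460} - \frac{19324}{\frac{1}{-214 + 141} \left(25 + 141\right)} = 13332 \cdot \frac{1}{31460} - \frac{19324}{\frac{1}{-73} \cdot 166} = \frac{303}{715} - \frac{19324}{\left(- \frac{1}{73}\right) 166} = \frac{303}{715} - \frac{19324}{- \frac{166}{73}} = \frac{303}{715} - - \frac{705326}{83} = \frac{303}{715} + \frac{705326}{83} = \frac{504333239}{59345}$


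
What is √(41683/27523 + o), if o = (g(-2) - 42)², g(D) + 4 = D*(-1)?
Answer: √1467697305353/27523 ≈ 44.017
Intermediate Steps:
g(D) = -4 - D (g(D) = -4 + D*(-1) = -4 - D)
o = 1936 (o = ((-4 - 1*(-2)) - 42)² = ((-4 + 2) - 42)² = (-2 - 42)² = (-44)² = 1936)
√(41683/27523 + o) = √(41683/27523 + 1936) = √(53326211/27523) = √1467697305353/27523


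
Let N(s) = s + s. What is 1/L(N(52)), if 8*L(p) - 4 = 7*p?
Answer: 2/183 ≈ 0.010929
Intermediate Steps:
N(s) = 2*s
L(p) = 1/2 + 7*p/8 (L(p) = 1/2 + (7*p)/8 = 1/2 + 7*p/8)
1/L(N(52)) = 1/(1/2 + 7*(2*52)/8) = 1/(1/2 + (7/8)*104) = 1/(1/2 + 91) = 1/(183/2) = 2/183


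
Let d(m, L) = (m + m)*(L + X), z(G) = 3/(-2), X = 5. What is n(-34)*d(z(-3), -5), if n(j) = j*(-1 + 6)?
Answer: 0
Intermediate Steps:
z(G) = -3/2 (z(G) = 3*(-½) = -3/2)
n(j) = 5*j (n(j) = j*5 = 5*j)
d(m, L) = 2*m*(5 + L) (d(m, L) = (m + m)*(L + 5) = (2*m)*(5 + L) = 2*m*(5 + L))
n(-34)*d(z(-3), -5) = (5*(-34))*(2*(-3/2)*(5 - 5)) = -340*(-3)*0/2 = -170*0 = 0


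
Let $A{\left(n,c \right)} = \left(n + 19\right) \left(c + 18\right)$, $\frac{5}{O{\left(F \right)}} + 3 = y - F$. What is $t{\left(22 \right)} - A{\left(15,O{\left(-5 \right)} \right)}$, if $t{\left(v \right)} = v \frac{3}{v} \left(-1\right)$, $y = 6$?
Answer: $- \frac{2545}{4} \approx -636.25$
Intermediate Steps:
$O{\left(F \right)} = \frac{5}{3 - F}$ ($O{\left(F \right)} = \frac{5}{-3 - \left(-6 + F\right)} = \frac{5}{3 - F}$)
$A{\left(n,c \right)} = \left(18 + c\right) \left(19 + n\right)$ ($A{\left(n,c \right)} = \left(19 + n\right) \left(18 + c\right) = \left(18 + c\right) \left(19 + n\right)$)
$t{\left(v \right)} = -3$ ($t{\left(v \right)} = 3 \left(-1\right) = -3$)
$t{\left(22 \right)} - A{\left(15,O{\left(-5 \right)} \right)} = -3 - \left(342 + 18 \cdot 15 + 19 \left(- \frac{5}{-3 - 5}\right) + - \frac{5}{-3 - 5} \cdot 15\right) = -3 - \left(342 + 270 + 19 \left(- \frac{5}{-8}\right) + - \frac{5}{-8} \cdot 15\right) = -3 - \left(342 + 270 + 19 \left(\left(-5\right) \left(- \frac{1}{8}\right)\right) + \left(-5\right) \left(- \frac{1}{8}\right) 15\right) = -3 - \left(342 + 270 + 19 \cdot \frac{5}{8} + \frac{5}{8} \cdot 15\right) = -3 - \left(342 + 270 + \frac{95}{8} + \frac{75}{8}\right) = -3 - \frac{2533}{4} = - \frac{2545}{4}$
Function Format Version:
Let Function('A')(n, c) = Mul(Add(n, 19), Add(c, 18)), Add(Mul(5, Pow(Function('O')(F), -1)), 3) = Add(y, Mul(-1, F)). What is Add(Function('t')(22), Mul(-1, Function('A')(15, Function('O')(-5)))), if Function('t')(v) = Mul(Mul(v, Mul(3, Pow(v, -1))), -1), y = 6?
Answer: Rational(-2545, 4) ≈ -636.25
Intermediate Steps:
Function('O')(F) = Mul(5, Pow(Add(3, Mul(-1, F)), -1)) (Function('O')(F) = Mul(5, Pow(Add(-3, Add(6, Mul(-1, F))), -1)) = Mul(5, Pow(Add(3, Mul(-1, F)), -1)))
Function('A')(n, c) = Mul(Add(18, c), Add(19, n)) (Function('A')(n, c) = Mul(Add(19, n), Add(18, c)) = Mul(Add(18, c), Add(19, n)))
Function('t')(v) = -3 (Function('t')(v) = Mul(3, -1) = -3)
Add(Function('t')(22), Mul(-1, Function('A')(15, Function('O')(-5)))) = Add(-3, Mul(-1, Add(342, Mul(18, 15), Mul(19, Mul(-5, Pow(Add(-3, -5), -1))), Mul(Mul(-5, Pow(Add(-3, -5), -1)), 15)))) = Add(-3, Mul(-1, Add(342, 270, Mul(19, Mul(-5, Pow(-8, -1))), Mul(Mul(-5, Pow(-8, -1)), 15)))) = Add(-3, Mul(-1, Add(342, 270, Mul(19, Mul(-5, Rational(-1, 8))), Mul(Mul(-5, Rational(-1, 8)), 15)))) = Add(-3, Mul(-1, Add(342, 270, Mul(19, Rational(5, 8)), Mul(Rational(5, 8), 15)))) = Add(-3, Mul(-1, Add(342, 270, Rational(95, 8), Rational(75, 8)))) = Add(-3, Mul(-1, Rational(2533, 4))) = Add(-3, Rational(-2533, 4)) = Rational(-2545, 4)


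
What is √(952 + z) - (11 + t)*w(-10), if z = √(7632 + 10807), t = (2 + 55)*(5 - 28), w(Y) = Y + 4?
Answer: -7800 + √(952 + √18439) ≈ -7767.0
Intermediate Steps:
w(Y) = 4 + Y
t = -1311 (t = 57*(-23) = -1311)
z = √18439 ≈ 135.79
√(952 + z) - (11 + t)*w(-10) = √(952 + √18439) - (11 - 1311)*(4 - 10) = √(952 + √18439) - (-1300)*(-6) = √(952 + √18439) - 1*7800 = √(952 + √18439) - 7800 = -7800 + √(952 + √18439)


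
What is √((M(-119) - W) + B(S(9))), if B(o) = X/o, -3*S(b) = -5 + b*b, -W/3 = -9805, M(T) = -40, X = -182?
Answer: I*√42522646/38 ≈ 171.6*I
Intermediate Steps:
W = 29415 (W = -3*(-9805) = 29415)
S(b) = 5/3 - b²/3 (S(b) = -(-5 + b*b)/3 = -(-5 + b²)/3 = 5/3 - b²/3)
B(o) = -182/o
√((M(-119) - W) + B(S(9))) = √((-40 - 1*29415) - 182/(5/3 - ⅓*9²)) = √((-40 - 29415) - 182/(5/3 - ⅓*81)) = √(-29455 - 182/(5/3 - 27)) = √(-29455 - 182/(-76/3)) = √(-29455 - 182*(-3/76)) = √(-29455 + 273/38) = √(-1119017/38) = I*√42522646/38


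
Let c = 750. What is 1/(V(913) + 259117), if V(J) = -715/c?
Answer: 150/38867407 ≈ 3.8593e-6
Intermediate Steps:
V(J) = -143/150 (V(J) = -715/750 = -715*1/750 = -143/150)
1/(V(913) + 259117) = 1/(-143/150 + 259117) = 1/(38867407/150) = 150/38867407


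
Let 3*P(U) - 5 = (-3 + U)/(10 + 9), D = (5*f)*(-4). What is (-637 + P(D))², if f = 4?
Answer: 146385801/361 ≈ 4.0550e+5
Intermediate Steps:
D = -80 (D = (5*4)*(-4) = 20*(-4) = -80)
P(U) = 92/57 + U/57 (P(U) = 5/3 + ((-3 + U)/(10 + 9))/3 = 5/3 + ((-3 + U)/19)/3 = 5/3 + ((-3 + U)*(1/19))/3 = 5/3 + (-3/19 + U/19)/3 = 5/3 + (-1/19 + U/57) = 92/57 + U/57)
(-637 + P(D))² = (-637 + (92/57 + (1/57)*(-80)))² = (-637 + (92/57 - 80/57))² = (-637 + 4/19)² = (-12099/19)² = 146385801/361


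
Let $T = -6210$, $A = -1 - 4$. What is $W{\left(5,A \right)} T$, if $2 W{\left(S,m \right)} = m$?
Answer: $15525$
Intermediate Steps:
$A = -5$ ($A = -1 - 4 = -5$)
$W{\left(S,m \right)} = \frac{m}{2}$
$W{\left(5,A \right)} T = \frac{1}{2} \left(-5\right) \left(-6210\right) = \left(- \frac{5}{2}\right) \left(-6210\right) = 15525$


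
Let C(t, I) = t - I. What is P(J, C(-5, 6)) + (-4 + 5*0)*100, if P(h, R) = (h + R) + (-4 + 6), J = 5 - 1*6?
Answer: -410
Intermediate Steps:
J = -1 (J = 5 - 6 = -1)
P(h, R) = 2 + R + h (P(h, R) = (R + h) + 2 = 2 + R + h)
P(J, C(-5, 6)) + (-4 + 5*0)*100 = (2 + (-5 - 1*6) - 1) + (-4 + 5*0)*100 = (2 + (-5 - 6) - 1) + (-4 + 0)*100 = (2 - 11 - 1) - 4*100 = -10 - 400 = -410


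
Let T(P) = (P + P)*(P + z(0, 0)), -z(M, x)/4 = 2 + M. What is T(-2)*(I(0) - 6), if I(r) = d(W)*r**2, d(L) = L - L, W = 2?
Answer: -240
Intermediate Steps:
d(L) = 0
I(r) = 0 (I(r) = 0*r**2 = 0)
z(M, x) = -8 - 4*M (z(M, x) = -4*(2 + M) = -8 - 4*M)
T(P) = 2*P*(-8 + P) (T(P) = (P + P)*(P + (-8 - 4*0)) = (2*P)*(P + (-8 + 0)) = (2*P)*(P - 8) = (2*P)*(-8 + P) = 2*P*(-8 + P))
T(-2)*(I(0) - 6) = (2*(-2)*(-8 - 2))*(0 - 6) = (2*(-2)*(-10))*(-6) = 40*(-6) = -240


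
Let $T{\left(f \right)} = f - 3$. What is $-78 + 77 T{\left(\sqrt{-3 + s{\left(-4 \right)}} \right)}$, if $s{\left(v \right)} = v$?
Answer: $-309 + 77 i \sqrt{7} \approx -309.0 + 203.72 i$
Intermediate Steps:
$T{\left(f \right)} = -3 + f$ ($T{\left(f \right)} = f - 3 = -3 + f$)
$-78 + 77 T{\left(\sqrt{-3 + s{\left(-4 \right)}} \right)} = -78 + 77 \left(-3 + \sqrt{-3 - 4}\right) = -78 + 77 \left(-3 + \sqrt{-7}\right) = -78 + 77 \left(-3 + i \sqrt{7}\right) = -78 - \left(231 - 77 i \sqrt{7}\right) = -309 + 77 i \sqrt{7}$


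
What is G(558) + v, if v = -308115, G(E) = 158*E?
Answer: -219951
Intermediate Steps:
G(558) + v = 158*558 - 308115 = 88164 - 308115 = -219951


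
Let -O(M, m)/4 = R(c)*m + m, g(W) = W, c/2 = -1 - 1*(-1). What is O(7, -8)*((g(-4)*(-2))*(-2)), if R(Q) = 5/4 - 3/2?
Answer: -384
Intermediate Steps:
c = 0 (c = 2*(-1 - 1*(-1)) = 2*(-1 + 1) = 2*0 = 0)
R(Q) = -¼ (R(Q) = 5*(¼) - 3*½ = 5/4 - 3/2 = -¼)
O(M, m) = -3*m (O(M, m) = -4*(-m/4 + m) = -3*m)
O(7, -8)*((g(-4)*(-2))*(-2)) = (-3*(-8))*(-4*(-2)*(-2)) = 24*(8*(-2)) = 24*(-16) = -384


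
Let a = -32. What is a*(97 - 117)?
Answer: 640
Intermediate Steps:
a*(97 - 117) = -32*(97 - 117) = -32*(-20) = 640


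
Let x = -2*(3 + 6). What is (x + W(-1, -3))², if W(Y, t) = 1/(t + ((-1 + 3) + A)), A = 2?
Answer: 289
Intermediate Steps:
x = -18 (x = -2*9 = -18)
W(Y, t) = 1/(4 + t) (W(Y, t) = 1/(t + ((-1 + 3) + 2)) = 1/(t + (2 + 2)) = 1/(t + 4) = 1/(4 + t))
(x + W(-1, -3))² = (-18 + 1/(4 - 3))² = (-18 + 1/1)² = (-18 + 1)² = (-17)² = 289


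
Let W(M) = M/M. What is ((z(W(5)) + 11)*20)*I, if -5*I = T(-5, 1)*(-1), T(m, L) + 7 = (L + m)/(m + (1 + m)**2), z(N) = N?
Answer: -3888/11 ≈ -353.45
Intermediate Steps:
W(M) = 1
T(m, L) = -7 + (L + m)/(m + (1 + m)**2)
I = -81/55 (I = -(1 - 7*(1 - 5)**2 - 6*(-5))/(-5 + (1 - 5)**2)*(-1)/5 = -(1 - 7*(-4)**2 + 30)/(-5 + (-4)**2)*(-1)/5 = -(1 - 7*16 + 30)/(-5 + 16)*(-1)/5 = -(1 - 112 + 30)/11*(-1)/5 = -(1/11)*(-81)*(-1)/5 = -(-81)*(-1)/55 = -1/5*81/11 = -81/55 ≈ -1.4727)
((z(W(5)) + 11)*20)*I = ((1 + 11)*20)*(-81/55) = (12*20)*(-81/55) = 240*(-81/55) = -3888/11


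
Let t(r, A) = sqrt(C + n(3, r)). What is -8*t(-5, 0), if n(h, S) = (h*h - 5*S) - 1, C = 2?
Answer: -8*sqrt(35) ≈ -47.329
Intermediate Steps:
n(h, S) = -1 + h**2 - 5*S (n(h, S) = (h**2 - 5*S) - 1 = -1 + h**2 - 5*S)
t(r, A) = sqrt(10 - 5*r) (t(r, A) = sqrt(2 + (-1 + 3**2 - 5*r)) = sqrt(2 + (-1 + 9 - 5*r)) = sqrt(2 + (8 - 5*r)) = sqrt(10 - 5*r))
-8*t(-5, 0) = -8*sqrt(10 - 5*(-5)) = -8*sqrt(10 + 25) = -8*sqrt(35)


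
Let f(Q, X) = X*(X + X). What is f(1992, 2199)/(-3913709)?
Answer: -9671202/3913709 ≈ -2.4711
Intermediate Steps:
f(Q, X) = 2*X² (f(Q, X) = X*(2*X) = 2*X²)
f(1992, 2199)/(-3913709) = (2*2199²)/(-3913709) = (2*4835601)*(-1/3913709) = 9671202*(-1/3913709) = -9671202/3913709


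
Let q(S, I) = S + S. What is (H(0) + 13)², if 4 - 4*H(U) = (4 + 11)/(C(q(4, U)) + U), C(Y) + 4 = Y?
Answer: 43681/256 ≈ 170.63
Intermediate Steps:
q(S, I) = 2*S
C(Y) = -4 + Y
H(U) = 1 - 15/(4*(4 + U)) (H(U) = 1 - (4 + 11)/(4*((-4 + 2*4) + U)) = 1 - 15/(4*((-4 + 8) + U)) = 1 - 15/(4*(4 + U)))
(H(0) + 13)² = ((¼ + 0)/(4 + 0) + 13)² = ((¼)/4 + 13)² = ((¼)*(¼) + 13)² = (1/16 + 13)² = (209/16)² = 43681/256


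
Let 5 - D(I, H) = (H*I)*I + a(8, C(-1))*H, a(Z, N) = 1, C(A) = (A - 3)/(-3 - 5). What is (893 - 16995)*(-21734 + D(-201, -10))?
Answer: -6155649682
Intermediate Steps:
C(A) = 3/8 - A/8 (C(A) = (-3 + A)/(-8) = (-3 + A)*(-⅛) = 3/8 - A/8)
D(I, H) = 5 - H - H*I² (D(I, H) = 5 - ((H*I)*I + 1*H) = 5 - (H*I² + H) = 5 - (H + H*I²) = 5 + (-H - H*I²) = 5 - H - H*I²)
(893 - 16995)*(-21734 + D(-201, -10)) = (893 - 16995)*(-21734 + (5 - 1*(-10) - 1*(-10)*(-201)²)) = -16102*(-21734 + (5 + 10 - 1*(-10)*40401)) = -16102*(-21734 + (5 + 10 + 404010)) = -16102*(-21734 + 404025) = -16102*382291 = -6155649682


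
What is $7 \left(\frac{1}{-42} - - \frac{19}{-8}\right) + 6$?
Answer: $- \frac{259}{24} \approx -10.792$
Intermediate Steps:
$7 \left(\frac{1}{-42} - - \frac{19}{-8}\right) + 6 = 7 \left(- \frac{1}{42} - \left(-19\right) \left(- \frac{1}{8}\right)\right) + 6 = 7 \left(- \frac{1}{42} - \frac{19}{8}\right) + 6 = 7 \left(- \frac{403}{168}\right) + 6 = - \frac{403}{24} + 6 = - \frac{259}{24}$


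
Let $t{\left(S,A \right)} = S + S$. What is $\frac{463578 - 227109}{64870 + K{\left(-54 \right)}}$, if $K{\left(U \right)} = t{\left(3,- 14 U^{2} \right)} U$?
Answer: $\frac{236469}{64546} \approx 3.6636$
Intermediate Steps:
$t{\left(S,A \right)} = 2 S$
$K{\left(U \right)} = 6 U$ ($K{\left(U \right)} = 2 \cdot 3 U = 6 U$)
$\frac{463578 - 227109}{64870 + K{\left(-54 \right)}} = \frac{463578 - 227109}{64870 + 6 \left(-54\right)} = \frac{236469}{64870 - 324} = \frac{236469}{64546}$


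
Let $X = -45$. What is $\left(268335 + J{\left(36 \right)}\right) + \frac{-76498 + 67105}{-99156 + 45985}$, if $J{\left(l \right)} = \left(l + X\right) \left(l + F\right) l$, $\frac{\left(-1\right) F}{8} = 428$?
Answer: $\frac{72634094430}{53171} \approx 1.366 \cdot 10^{6}$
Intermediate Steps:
$F = -3424$ ($F = \left(-8\right) 428 = -3424$)
$J{\left(l \right)} = l \left(-3424 + l\right) \left(-45 + l\right)$ ($J{\left(l \right)} = \left(l - 45\right) \left(l - 3424\right) l = \left(-45 + l\right) \left(-3424 + l\right) l = \left(-3424 + l\right) \left(-45 + l\right) l = l \left(-3424 + l\right) \left(-45 + l\right)$)
$\left(268335 + J{\left(36 \right)}\right) + \frac{-76498 + 67105}{-99156 + 45985} = \left(268335 + 36 \left(154080 + 36^{2} - 124884\right)\right) + \frac{-76498 + 67105}{-99156 + 45985} = \left(268335 + 36 \left(154080 + 1296 - 124884\right)\right) - \frac{9393}{-53171} = \left(268335 + 36 \cdot 30492\right) - - \frac{9393}{53171} = \left(268335 + 1097712\right) + \frac{9393}{53171} = 1366047 + \frac{9393}{53171} = \frac{72634094430}{53171}$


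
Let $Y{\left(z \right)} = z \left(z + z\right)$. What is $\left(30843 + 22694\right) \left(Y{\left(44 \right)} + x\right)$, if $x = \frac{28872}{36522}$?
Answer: $\frac{420687964004}{2029} \approx 2.0734 \cdot 10^{8}$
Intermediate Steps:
$x = \frac{1604}{2029}$ ($x = 28872 \cdot \frac{1}{36522} = \frac{1604}{2029} \approx 0.79054$)
$Y{\left(z \right)} = 2 z^{2}$ ($Y{\left(z \right)} = z 2 z = 2 z^{2}$)
$\left(30843 + 22694\right) \left(Y{\left(44 \right)} + x\right) = \left(30843 + 22694\right) \left(2 \cdot 44^{2} + \frac{1604}{2029}\right) = 53537 \left(2 \cdot 1936 + \frac{1604}{2029}\right) = 53537 \left(3872 + \frac{1604}{2029}\right) = 53537 \cdot \frac{7857892}{2029} = \frac{420687964004}{2029}$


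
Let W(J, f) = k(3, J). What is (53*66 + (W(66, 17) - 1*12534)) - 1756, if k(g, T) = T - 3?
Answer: -10729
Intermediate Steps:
k(g, T) = -3 + T
W(J, f) = -3 + J
(53*66 + (W(66, 17) - 1*12534)) - 1756 = (53*66 + ((-3 + 66) - 1*12534)) - 1756 = (3498 + (63 - 12534)) - 1756 = (3498 - 12471) - 1756 = -8973 - 1756 = -10729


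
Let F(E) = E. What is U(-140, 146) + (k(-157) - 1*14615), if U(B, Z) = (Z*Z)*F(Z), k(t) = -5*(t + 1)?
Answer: 3098301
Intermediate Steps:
k(t) = -5 - 5*t (k(t) = -5*(1 + t) = -5 - 5*t)
U(B, Z) = Z³ (U(B, Z) = (Z*Z)*Z = Z²*Z = Z³)
U(-140, 146) + (k(-157) - 1*14615) = 146³ + ((-5 - 5*(-157)) - 1*14615) = 3112136 + ((-5 + 785) - 14615) = 3112136 + (780 - 14615) = 3112136 - 13835 = 3098301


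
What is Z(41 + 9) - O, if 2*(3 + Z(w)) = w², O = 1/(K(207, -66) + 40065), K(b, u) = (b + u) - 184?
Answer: 49907433/40022 ≈ 1247.0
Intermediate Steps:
K(b, u) = -184 + b + u
O = 1/40022 (O = 1/((-184 + 207 - 66) + 40065) = 1/(-43 + 40065) = 1/40022 ≈ 2.4986e-5)
Z(w) = -3 + w²/2
Z(41 + 9) - O = (-3 + (41 + 9)²/2) - 1*1/40022 = (-3 + (½)*50²) - 1/40022 = (-3 + (½)*2500) - 1/40022 = (-3 + 1250) - 1/40022 = 1247 - 1/40022 = 49907433/40022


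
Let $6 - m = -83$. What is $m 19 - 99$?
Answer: $1592$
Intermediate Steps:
$m = 89$ ($m = 6 - -83 = 6 + 83 = 89$)
$m 19 - 99 = 89 \cdot 19 - 99 = 1691 - 99 = 1592$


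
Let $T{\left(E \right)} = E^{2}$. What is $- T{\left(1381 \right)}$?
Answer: $-1907161$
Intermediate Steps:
$- T{\left(1381 \right)} = - 1381^{2} = \left(-1\right) 1907161 = -1907161$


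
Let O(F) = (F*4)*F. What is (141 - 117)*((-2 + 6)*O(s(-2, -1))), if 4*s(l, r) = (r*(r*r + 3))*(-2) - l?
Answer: 2400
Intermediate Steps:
s(l, r) = -l/4 - r*(3 + r²)/2 (s(l, r) = ((r*(r*r + 3))*(-2) - l)/4 = ((r*(r² + 3))*(-2) - l)/4 = ((r*(3 + r²))*(-2) - l)/4 = (-2*r*(3 + r²) - l)/4 = (-l - 2*r*(3 + r²))/4 = -l/4 - r*(3 + r²)/2)
O(F) = 4*F² (O(F) = (4*F)*F = 4*F²)
(141 - 117)*((-2 + 6)*O(s(-2, -1))) = (141 - 117)*((-2 + 6)*(4*(-3/2*(-1) - ½*(-1)³ - ¼*(-2))²)) = 24*(4*(4*(3/2 - ½*(-1) + ½)²)) = 24*(4*(4*(3/2 + ½ + ½)²)) = 24*(4*(4*(5/2)²)) = 24*(4*(4*(25/4))) = 24*(4*25) = 24*100 = 2400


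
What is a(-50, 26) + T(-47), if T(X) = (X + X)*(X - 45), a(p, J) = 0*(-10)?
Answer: 8648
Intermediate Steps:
a(p, J) = 0
T(X) = 2*X*(-45 + X) (T(X) = (2*X)*(-45 + X) = 2*X*(-45 + X))
a(-50, 26) + T(-47) = 0 + 2*(-47)*(-45 - 47) = 0 + 2*(-47)*(-92) = 0 + 8648 = 8648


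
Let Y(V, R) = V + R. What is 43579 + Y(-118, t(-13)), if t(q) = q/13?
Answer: 43460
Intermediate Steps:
t(q) = q/13 (t(q) = q*(1/13) = q/13)
Y(V, R) = R + V
43579 + Y(-118, t(-13)) = 43579 + ((1/13)*(-13) - 118) = 43579 + (-1 - 118) = 43579 - 119 = 43460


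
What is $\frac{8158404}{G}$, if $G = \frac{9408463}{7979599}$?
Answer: $\frac{65100792399996}{9408463} \approx 6.9194 \cdot 10^{6}$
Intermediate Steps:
$G = \frac{9408463}{7979599}$ ($G = 9408463 \cdot \frac{1}{7979599} = \frac{9408463}{7979599} \approx 1.1791$)
$\frac{8158404}{G} = \frac{8158404}{\frac{9408463}{7979599}} = 8158404 \cdot \frac{7979599}{9408463} = \frac{65100792399996}{9408463}$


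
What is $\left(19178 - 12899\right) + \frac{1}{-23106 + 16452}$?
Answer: $\frac{41780465}{6654} \approx 6279.0$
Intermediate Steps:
$\left(19178 - 12899\right) + \frac{1}{-23106 + 16452} = 6279 + \frac{1}{-6654} = 6279 - \frac{1}{6654} = \frac{41780465}{6654}$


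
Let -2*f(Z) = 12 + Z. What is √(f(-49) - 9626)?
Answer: 3*I*√4270/2 ≈ 98.018*I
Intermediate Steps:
f(Z) = -6 - Z/2 (f(Z) = -(12 + Z)/2 = -6 - Z/2)
√(f(-49) - 9626) = √((-6 - ½*(-49)) - 9626) = √((-6 + 49/2) - 9626) = √(37/2 - 9626) = √(-19215/2) = 3*I*√4270/2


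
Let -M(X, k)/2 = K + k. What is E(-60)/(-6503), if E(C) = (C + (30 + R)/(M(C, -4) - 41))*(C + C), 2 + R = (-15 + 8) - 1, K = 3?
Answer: -94400/84539 ≈ -1.1166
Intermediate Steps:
M(X, k) = -6 - 2*k (M(X, k) = -2*(3 + k) = -6 - 2*k)
R = -10 (R = -2 + ((-15 + 8) - 1) = -2 + (-7 - 1) = -2 - 8 = -10)
E(C) = 2*C*(-20/39 + C) (E(C) = (C + (30 - 10)/((-6 - 2*(-4)) - 41))*(C + C) = (C + 20/((-6 + 8) - 41))*(2*C) = (C + 20/(2 - 41))*(2*C) = (C + 20/(-39))*(2*C) = (C + 20*(-1/39))*(2*C) = (C - 20/39)*(2*C) = (-20/39 + C)*(2*C) = 2*C*(-20/39 + C))
E(-60)/(-6503) = ((2/39)*(-60)*(-20 + 39*(-60)))/(-6503) = ((2/39)*(-60)*(-20 - 2340))*(-1/6503) = ((2/39)*(-60)*(-2360))*(-1/6503) = (94400/13)*(-1/6503) = -94400/84539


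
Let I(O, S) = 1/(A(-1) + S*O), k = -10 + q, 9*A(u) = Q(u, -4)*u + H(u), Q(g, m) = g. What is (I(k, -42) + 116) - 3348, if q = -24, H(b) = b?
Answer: -4615295/1428 ≈ -3232.0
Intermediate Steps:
A(u) = u/9 + u**2/9 (A(u) = (u*u + u)/9 = (u**2 + u)/9 = (u + u**2)/9 = u/9 + u**2/9)
k = -34 (k = -10 - 24 = -34)
I(O, S) = 1/(O*S) (I(O, S) = 1/((1/9)*(-1)*(1 - 1) + S*O) = 1/((1/9)*(-1)*0 + O*S) = 1/(0 + O*S) = 1/(O*S))
(I(k, -42) + 116) - 3348 = (1/(-34*(-42)) + 116) - 3348 = (-1/34*(-1/42) + 116) - 3348 = (1/1428 + 116) - 3348 = 165649/1428 - 3348 = -4615295/1428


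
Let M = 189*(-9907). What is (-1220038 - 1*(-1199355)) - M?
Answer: 1851740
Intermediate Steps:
M = -1872423
(-1220038 - 1*(-1199355)) - M = (-1220038 - 1*(-1199355)) - 1*(-1872423) = (-1220038 + 1199355) + 1872423 = -20683 + 1872423 = 1851740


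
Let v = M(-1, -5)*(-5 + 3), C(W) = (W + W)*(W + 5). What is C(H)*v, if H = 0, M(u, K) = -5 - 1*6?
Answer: 0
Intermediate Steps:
M(u, K) = -11 (M(u, K) = -5 - 6 = -11)
C(W) = 2*W*(5 + W) (C(W) = (2*W)*(5 + W) = 2*W*(5 + W))
v = 22 (v = -11*(-5 + 3) = -11*(-2) = 22)
C(H)*v = (2*0*(5 + 0))*22 = (2*0*5)*22 = 0*22 = 0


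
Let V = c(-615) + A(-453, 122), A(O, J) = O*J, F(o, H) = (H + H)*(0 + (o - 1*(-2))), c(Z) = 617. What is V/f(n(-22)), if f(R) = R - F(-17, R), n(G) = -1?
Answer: 54649/31 ≈ 1762.9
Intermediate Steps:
F(o, H) = 2*H*(2 + o) (F(o, H) = (2*H)*(0 + (o + 2)) = (2*H)*(0 + (2 + o)) = (2*H)*(2 + o) = 2*H*(2 + o))
f(R) = 31*R (f(R) = R - 2*R*(2 - 17) = R - 2*R*(-15) = R - (-30)*R = R + 30*R = 31*R)
A(O, J) = J*O
V = -54649 (V = 617 + 122*(-453) = 617 - 55266 = -54649)
V/f(n(-22)) = -54649/(31*(-1)) = -54649/(-31) = -54649*(-1/31) = 54649/31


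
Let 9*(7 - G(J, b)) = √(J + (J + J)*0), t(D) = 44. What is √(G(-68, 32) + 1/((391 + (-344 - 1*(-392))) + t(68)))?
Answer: √(1633506 - 51842*I*√17)/483 ≈ 2.6518 - 0.17276*I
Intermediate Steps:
G(J, b) = 7 - √J/9 (G(J, b) = 7 - √(J + (J + J)*0)/9 = 7 - √(J + (2*J)*0)/9 = 7 - √(J + 0)/9 = 7 - √J/9)
√(G(-68, 32) + 1/((391 + (-344 - 1*(-392))) + t(68))) = √((7 - 2*I*√17/9) + 1/((391 + (-344 - 1*(-392))) + 44)) = √((7 - 2*I*√17/9) + 1/((391 + (-344 + 392)) + 44)) = √((7 - 2*I*√17/9) + 1/((391 + 48) + 44)) = √((7 - 2*I*√17/9) + 1/(439 + 44)) = √((7 - 2*I*√17/9) + 1/483) = √(3382/483 - 2*I*√17/9)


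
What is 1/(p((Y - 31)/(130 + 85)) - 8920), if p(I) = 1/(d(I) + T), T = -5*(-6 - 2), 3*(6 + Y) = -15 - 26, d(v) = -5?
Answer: -35/312199 ≈ -0.00011211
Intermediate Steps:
Y = -59/3 (Y = -6 + (-15 - 26)/3 = -6 + (1/3)*(-41) = -6 - 41/3 = -59/3 ≈ -19.667)
T = 40 (T = -5*(-8) = 40)
p(I) = 1/35 (p(I) = 1/(-5 + 40) = 1/35)
1/(p((Y - 31)/(130 + 85)) - 8920) = 1/(1/35 - 8920) = 1/(-312199/35) = -35/312199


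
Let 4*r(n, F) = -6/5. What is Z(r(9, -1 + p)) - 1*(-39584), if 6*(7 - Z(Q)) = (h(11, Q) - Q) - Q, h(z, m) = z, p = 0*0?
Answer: 593836/15 ≈ 39589.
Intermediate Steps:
p = 0
r(n, F) = -3/10 (r(n, F) = (-6/5)/4 = (-6*⅕)/4 = (¼)*(-6/5) = -3/10)
Z(Q) = 31/6 + Q/3 (Z(Q) = 7 - ((11 - Q) - Q)/6 = 7 - (11 - 2*Q)/6 = 7 + (-11/6 + Q/3) = 31/6 + Q/3)
Z(r(9, -1 + p)) - 1*(-39584) = (31/6 + (⅓)*(-3/10)) - 1*(-39584) = (31/6 - ⅒) + 39584 = 76/15 + 39584 = 593836/15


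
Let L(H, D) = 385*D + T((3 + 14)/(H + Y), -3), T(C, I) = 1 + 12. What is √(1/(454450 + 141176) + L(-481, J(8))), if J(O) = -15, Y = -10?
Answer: I*√2044186651673886/595626 ≈ 75.908*I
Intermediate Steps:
T(C, I) = 13
L(H, D) = 13 + 385*D (L(H, D) = 385*D + 13 = 13 + 385*D)
√(1/(454450 + 141176) + L(-481, J(8))) = √(1/(454450 + 141176) + (13 + 385*(-15))) = √(1/595626 + (13 - 5775)) = √(1/595626 - 5762) = √(-3431997011/595626) = I*√2044186651673886/595626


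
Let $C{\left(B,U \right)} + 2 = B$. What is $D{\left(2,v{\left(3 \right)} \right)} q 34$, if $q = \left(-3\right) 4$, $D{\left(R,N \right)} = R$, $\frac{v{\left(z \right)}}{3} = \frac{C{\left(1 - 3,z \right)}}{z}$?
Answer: $-816$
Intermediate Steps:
$C{\left(B,U \right)} = -2 + B$
$v{\left(z \right)} = - \frac{12}{z}$ ($v{\left(z \right)} = 3 \frac{-2 + \left(1 - 3\right)}{z} = 3 \frac{-2 - 2}{z} = 3 \left(- \frac{4}{z}\right) = - \frac{12}{z}$)
$q = -12$
$D{\left(2,v{\left(3 \right)} \right)} q 34 = 2 \left(-12\right) 34 = \left(-24\right) 34 = -816$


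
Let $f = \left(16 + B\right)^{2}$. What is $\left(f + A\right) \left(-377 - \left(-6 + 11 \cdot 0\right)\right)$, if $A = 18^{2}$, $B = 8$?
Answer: $-333900$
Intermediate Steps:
$A = 324$
$f = 576$ ($f = \left(16 + 8\right)^{2} = 24^{2} = 576$)
$\left(f + A\right) \left(-377 - \left(-6 + 11 \cdot 0\right)\right) = \left(576 + 324\right) \left(-377 - \left(-6 + 11 \cdot 0\right)\right) = 900 \left(-377 - \left(-6 + 0\right)\right) = 900 \left(-377 - -6\right) = 900 \left(-377 + 6\right) = 900 \left(-371\right) = -333900$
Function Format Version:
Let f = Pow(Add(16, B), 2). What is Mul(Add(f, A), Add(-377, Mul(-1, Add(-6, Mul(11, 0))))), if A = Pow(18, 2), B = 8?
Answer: -333900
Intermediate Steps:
A = 324
f = 576 (f = Pow(Add(16, 8), 2) = Pow(24, 2) = 576)
Mul(Add(f, A), Add(-377, Mul(-1, Add(-6, Mul(11, 0))))) = Mul(Add(576, 324), Add(-377, Mul(-1, Add(-6, Mul(11, 0))))) = Mul(900, Add(-377, Mul(-1, Add(-6, 0)))) = Mul(900, Add(-377, Mul(-1, -6))) = Mul(900, Add(-377, 6)) = Mul(900, -371) = -333900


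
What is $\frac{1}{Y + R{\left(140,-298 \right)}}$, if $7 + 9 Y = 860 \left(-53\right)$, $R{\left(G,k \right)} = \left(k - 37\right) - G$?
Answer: $- \frac{9}{49862} \approx -0.0001805$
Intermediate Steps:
$R{\left(G,k \right)} = -37 + k - G$ ($R{\left(G,k \right)} = \left(-37 + k\right) - G = -37 + k - G$)
$Y = - \frac{45587}{9}$ ($Y = - \frac{7}{9} + \frac{860 \left(-53\right)}{9} = - \frac{7}{9} + \frac{1}{9} \left(-45580\right) = - \frac{7}{9} - \frac{45580}{9} = - \frac{45587}{9} \approx -5065.2$)
$\frac{1}{Y + R{\left(140,-298 \right)}} = \frac{1}{- \frac{45587}{9} - 475} = \frac{1}{- \frac{49862}{9}} = - \frac{9}{49862}$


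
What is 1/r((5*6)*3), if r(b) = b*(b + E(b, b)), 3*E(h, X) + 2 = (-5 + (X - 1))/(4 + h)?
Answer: 47/379140 ≈ 0.00012396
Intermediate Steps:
E(h, X) = -⅔ + (-6 + X)/(3*(4 + h)) (E(h, X) = -⅔ + ((-5 + (X - 1))/(4 + h))/3 = -⅔ + ((-5 + (-1 + X))/(4 + h))/3 = -⅔ + ((-6 + X)/(4 + h))/3 = -⅔ + (-6 + X)/(3*(4 + h)))
r(b) = b*(b + (-14 - b)/(3*(4 + b))) (r(b) = b*(b + (-14 + b - 2*b)/(3*(4 + b))) = b*(b + (-14 - b)/(3*(4 + b))))
1/r((5*6)*3) = 1/(((5*6)*3)*(-14 - 5*6*3 + 3*((5*6)*3)*(4 + (5*6)*3))/(3*(4 + (5*6)*3))) = 1/((30*3)*(-14 - 30*3 + 3*(30*3)*(4 + 30*3))/(3*(4 + 30*3))) = 1/((⅓)*90*(-14 - 1*90 + 3*90*(4 + 90))/(4 + 90)) = 1/((⅓)*90*(-14 - 90 + 3*90*94)/94) = 1/((⅓)*90*(1/94)*(-14 - 90 + 25380)) = 1/((⅓)*90*(1/94)*25276) = 1/(379140/47) = 47/379140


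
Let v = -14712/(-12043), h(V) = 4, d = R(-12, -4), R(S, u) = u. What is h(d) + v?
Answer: 62884/12043 ≈ 5.2216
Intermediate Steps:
d = -4
v = 14712/12043 (v = -14712*(-1/12043) = 14712/12043 ≈ 1.2216)
h(d) + v = 4 + 14712/12043 = 62884/12043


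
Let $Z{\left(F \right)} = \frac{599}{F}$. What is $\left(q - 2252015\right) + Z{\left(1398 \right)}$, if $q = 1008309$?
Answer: $- \frac{1738700389}{1398} \approx -1.2437 \cdot 10^{6}$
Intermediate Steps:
$\left(q - 2252015\right) + Z{\left(1398 \right)} = \left(1008309 - 2252015\right) + \frac{599}{1398} = -1243706 + 599 \cdot \frac{1}{1398} = -1243706 + \frac{599}{1398} = - \frac{1738700389}{1398}$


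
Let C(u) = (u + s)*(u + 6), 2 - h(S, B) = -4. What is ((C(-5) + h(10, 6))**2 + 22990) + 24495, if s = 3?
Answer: 47501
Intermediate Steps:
h(S, B) = 6 (h(S, B) = 2 - 1*(-4) = 2 + 4 = 6)
C(u) = (3 + u)*(6 + u) (C(u) = (u + 3)*(u + 6) = (3 + u)*(6 + u))
((C(-5) + h(10, 6))**2 + 22990) + 24495 = (((18 + (-5)**2 + 9*(-5)) + 6)**2 + 22990) + 24495 = (((18 + 25 - 45) + 6)**2 + 22990) + 24495 = ((-2 + 6)**2 + 22990) + 24495 = (4**2 + 22990) + 24495 = (16 + 22990) + 24495 = 23006 + 24495 = 47501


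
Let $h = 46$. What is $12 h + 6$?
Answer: $558$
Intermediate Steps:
$12 h + 6 = 12 \cdot 46 + 6 = 552 + 6 = 558$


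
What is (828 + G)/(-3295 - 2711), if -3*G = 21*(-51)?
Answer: -395/2002 ≈ -0.19730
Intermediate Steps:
G = 357 (G = -7*(-51) = -⅓*(-1071) = 357)
(828 + G)/(-3295 - 2711) = (828 + 357)/(-3295 - 2711) = 1185/(-6006) = 1185*(-1/6006) = -395/2002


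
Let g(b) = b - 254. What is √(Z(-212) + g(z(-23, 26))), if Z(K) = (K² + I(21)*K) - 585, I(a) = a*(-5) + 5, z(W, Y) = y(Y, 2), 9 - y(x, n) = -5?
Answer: √65319 ≈ 255.58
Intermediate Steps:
y(x, n) = 14 (y(x, n) = 9 - 1*(-5) = 9 + 5 = 14)
z(W, Y) = 14
g(b) = -254 + b
I(a) = 5 - 5*a (I(a) = -5*a + 5 = 5 - 5*a)
Z(K) = -585 + K² - 100*K (Z(K) = (K² + (5 - 5*21)*K) - 585 = (K² + (5 - 105)*K) - 585 = (K² - 100*K) - 585 = -585 + K² - 100*K)
√(Z(-212) + g(z(-23, 26))) = √((-585 + (-212)² - 100*(-212)) + (-254 + 14)) = √((-585 + 44944 + 21200) - 240) = √(65559 - 240) = √65319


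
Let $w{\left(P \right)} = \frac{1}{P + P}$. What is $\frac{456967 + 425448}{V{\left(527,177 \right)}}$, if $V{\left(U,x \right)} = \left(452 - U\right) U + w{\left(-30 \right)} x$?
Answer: $- \frac{17648300}{790559} \approx -22.324$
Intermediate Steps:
$w{\left(P \right)} = \frac{1}{2 P}$
$V{\left(U,x \right)} = - \frac{x}{60} + U \left(452 - U\right)$ ($V{\left(U,x \right)} = \left(452 - U\right) U + \frac{1}{2 \left(-30\right)} x = U \left(452 - U\right) + \frac{1}{2} \left(- \frac{1}{30}\right) x = U \left(452 - U\right) - \frac{x}{60} = - \frac{x}{60} + U \left(452 - U\right)$)
$\frac{456967 + 425448}{V{\left(527,177 \right)}} = \frac{456967 + 425448}{- 527^{2} + 452 \cdot 527 - \frac{59}{20}} = \frac{882415}{\left(-1\right) 277729 + 238204 - \frac{59}{20}} = \frac{882415}{-277729 + 238204 - \frac{59}{20}} = \frac{882415}{- \frac{790559}{20}} = 882415 \left(- \frac{20}{790559}\right) = - \frac{17648300}{790559}$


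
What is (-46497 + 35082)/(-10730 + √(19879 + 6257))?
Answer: 61241475/57553382 + 376695*√6/57553382 ≈ 1.0801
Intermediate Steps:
(-46497 + 35082)/(-10730 + √(19879 + 6257)) = -11415/(-10730 + √26136) = -11415/(-10730 + 66*√6)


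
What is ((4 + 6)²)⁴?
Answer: 100000000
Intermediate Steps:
((4 + 6)²)⁴ = (10²)⁴ = 100⁴ = 100000000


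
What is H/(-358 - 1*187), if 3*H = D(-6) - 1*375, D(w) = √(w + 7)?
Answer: 374/1635 ≈ 0.22875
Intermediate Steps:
D(w) = √(7 + w)
H = -374/3 (H = (√(7 - 6) - 1*375)/3 = (√1 - 375)/3 = (1 - 375)/3 = (⅓)*(-374) = -374/3 ≈ -124.67)
H/(-358 - 1*187) = -374/(3*(-358 - 1*187)) = -374/(3*(-358 - 187)) = -374/3/(-545) = -374/3*(-1/545) = 374/1635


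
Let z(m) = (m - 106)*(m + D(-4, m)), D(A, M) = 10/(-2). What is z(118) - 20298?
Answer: -18942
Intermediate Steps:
D(A, M) = -5 (D(A, M) = 10*(-1/2) = -5)
z(m) = (-106 + m)*(-5 + m) (z(m) = (m - 106)*(m - 5) = (-106 + m)*(-5 + m))
z(118) - 20298 = (530 + 118**2 - 111*118) - 20298 = (530 + 13924 - 13098) - 20298 = 1356 - 20298 = -18942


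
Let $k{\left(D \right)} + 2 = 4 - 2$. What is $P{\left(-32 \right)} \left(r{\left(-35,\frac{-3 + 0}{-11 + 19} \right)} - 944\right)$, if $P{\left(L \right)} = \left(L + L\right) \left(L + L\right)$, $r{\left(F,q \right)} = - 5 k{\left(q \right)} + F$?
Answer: $-4009984$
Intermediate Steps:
$k{\left(D \right)} = 0$ ($k{\left(D \right)} = -2 + \left(4 - 2\right) = -2 + 2 = 0$)
$r{\left(F,q \right)} = F$ ($r{\left(F,q \right)} = \left(-5\right) 0 + F = 0 + F = F$)
$P{\left(L \right)} = 4 L^{2}$ ($P{\left(L \right)} = 2 L 2 L = 4 L^{2}$)
$P{\left(-32 \right)} \left(r{\left(-35,\frac{-3 + 0}{-11 + 19} \right)} - 944\right) = 4 \left(-32\right)^{2} \left(-35 - 944\right) = 4 \cdot 1024 \left(-979\right) = 4096 \left(-979\right) = -4009984$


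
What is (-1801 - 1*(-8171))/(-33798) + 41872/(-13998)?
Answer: -125363093/39425367 ≈ -3.1798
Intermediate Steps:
(-1801 - 1*(-8171))/(-33798) + 41872/(-13998) = (-1801 + 8171)*(-1/33798) + 41872*(-1/13998) = 6370*(-1/33798) - 20936/6999 = -3185/16899 - 20936/6999 = -125363093/39425367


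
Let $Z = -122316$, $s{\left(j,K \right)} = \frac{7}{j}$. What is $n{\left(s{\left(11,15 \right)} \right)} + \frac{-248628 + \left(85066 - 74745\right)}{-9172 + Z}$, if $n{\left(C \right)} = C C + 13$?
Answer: $\frac{242108683}{15910048} \approx 15.217$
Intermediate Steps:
$n{\left(C \right)} = 13 + C^{2}$ ($n{\left(C \right)} = C^{2} + 13 = 13 + C^{2}$)
$n{\left(s{\left(11,15 \right)} \right)} + \frac{-248628 + \left(85066 - 74745\right)}{-9172 + Z} = \left(13 + \left(\frac{7}{11}\right)^{2}\right) + \frac{-248628 + \left(85066 - 74745\right)}{-9172 - 122316} = \left(13 + \left(7 \cdot \frac{1}{11}\right)^{2}\right) + \frac{-248628 + 10321}{-131488} = \left(13 + \left(\frac{7}{11}\right)^{2}\right) - - \frac{238307}{131488} = \left(13 + \frac{49}{121}\right) + \frac{238307}{131488} = \frac{1622}{121} + \frac{238307}{131488} = \frac{242108683}{15910048}$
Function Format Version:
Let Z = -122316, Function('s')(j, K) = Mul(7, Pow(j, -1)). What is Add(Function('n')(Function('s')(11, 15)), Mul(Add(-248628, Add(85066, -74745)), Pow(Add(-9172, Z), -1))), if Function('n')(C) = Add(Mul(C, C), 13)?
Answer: Rational(242108683, 15910048) ≈ 15.217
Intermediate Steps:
Function('n')(C) = Add(13, Pow(C, 2)) (Function('n')(C) = Add(Pow(C, 2), 13) = Add(13, Pow(C, 2)))
Add(Function('n')(Function('s')(11, 15)), Mul(Add(-248628, Add(85066, -74745)), Pow(Add(-9172, Z), -1))) = Add(Add(13, Pow(Mul(7, Pow(11, -1)), 2)), Mul(Add(-248628, Add(85066, -74745)), Pow(Add(-9172, -122316), -1))) = Add(Add(13, Pow(Mul(7, Rational(1, 11)), 2)), Mul(Add(-248628, 10321), Pow(-131488, -1))) = Add(Add(13, Pow(Rational(7, 11), 2)), Mul(-238307, Rational(-1, 131488))) = Add(Add(13, Rational(49, 121)), Rational(238307, 131488)) = Add(Rational(1622, 121), Rational(238307, 131488)) = Rational(242108683, 15910048)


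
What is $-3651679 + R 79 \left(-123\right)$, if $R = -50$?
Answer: $-3165829$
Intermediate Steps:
$-3651679 + R 79 \left(-123\right) = -3651679 + \left(-50\right) 79 \left(-123\right) = -3651679 - -485850 = -3651679 + 485850 = -3165829$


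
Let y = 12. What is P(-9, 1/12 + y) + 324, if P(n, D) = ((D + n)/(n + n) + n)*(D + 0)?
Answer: 552563/2592 ≈ 213.18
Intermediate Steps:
P(n, D) = D*(n + (D + n)/(2*n)) (P(n, D) = ((D + n)/((2*n)) + n)*D = ((D + n)*(1/(2*n)) + n)*D = ((D + n)/(2*n) + n)*D = (n + (D + n)/(2*n))*D = D*(n + (D + n)/(2*n)))
P(-9, 1/12 + y) + 324 = (½)*(1/12 + 12)*((1/12 + 12) - 9*(1 + 2*(-9)))/(-9) + 324 = (½)*(1/12 + 12)*(-⅑)*((1/12 + 12) - 9*(1 - 18)) + 324 = (½)*(145/12)*(-⅑)*(145/12 - 9*(-17)) + 324 = (½)*(145/12)*(-⅑)*(145/12 + 153) + 324 = (½)*(145/12)*(-⅑)*(1981/12) + 324 = -287245/2592 + 324 = 552563/2592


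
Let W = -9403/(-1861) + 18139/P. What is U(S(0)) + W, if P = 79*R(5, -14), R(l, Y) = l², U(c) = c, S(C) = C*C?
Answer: 52327604/3675475 ≈ 14.237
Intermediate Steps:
S(C) = C²
P = 1975 (P = 79*5² = 79*25 = 1975)
W = 52327604/3675475 (W = -9403/(-1861) + 18139/1975 = -9403*(-1/1861) + 18139*(1/1975) = 9403/1861 + 18139/1975 = 52327604/3675475 ≈ 14.237)
U(S(0)) + W = 0² + 52327604/3675475 = 0 + 52327604/3675475 = 52327604/3675475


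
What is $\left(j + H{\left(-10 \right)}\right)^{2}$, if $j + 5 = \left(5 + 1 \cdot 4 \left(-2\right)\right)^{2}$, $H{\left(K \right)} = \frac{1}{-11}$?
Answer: $\frac{1849}{121} \approx 15.281$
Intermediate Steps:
$H{\left(K \right)} = - \frac{1}{11}$
$j = 4$ ($j = -5 + \left(5 + 1 \cdot 4 \left(-2\right)\right)^{2} = -5 + \left(5 + 4 \left(-2\right)\right)^{2} = -5 + \left(5 - 8\right)^{2} = -5 + \left(-3\right)^{2} = -5 + 9 = 4$)
$\left(j + H{\left(-10 \right)}\right)^{2} = \left(4 - \frac{1}{11}\right)^{2} = \left(\frac{43}{11}\right)^{2} = \frac{1849}{121}$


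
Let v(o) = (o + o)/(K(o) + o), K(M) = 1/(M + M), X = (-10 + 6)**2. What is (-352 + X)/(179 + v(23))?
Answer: -355824/191677 ≈ -1.8564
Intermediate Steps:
X = 16 (X = (-4)**2 = 16)
K(M) = 1/(2*M)
v(o) = 2*o/(o + 1/(2*o)) (v(o) = (o + o)/(1/(2*o) + o) = (2*o)/(o + 1/(2*o)) = 2*o/(o + 1/(2*o)))
(-352 + X)/(179 + v(23)) = (-352 + 16)/(179 + 4*23**2/(1 + 2*23**2)) = -336/(179 + 4*529/(1 + 2*529)) = -336/(179 + 4*529/(1 + 1058)) = -336/(179 + 4*529/1059) = -336/(179 + 4*529*(1/1059)) = -336/(179 + 2116/1059) = -336/191677/1059 = -336*1059/191677 = -355824/191677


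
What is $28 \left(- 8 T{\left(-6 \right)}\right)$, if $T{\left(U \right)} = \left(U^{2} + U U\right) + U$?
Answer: $-14784$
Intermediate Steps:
$T{\left(U \right)} = U + 2 U^{2}$ ($T{\left(U \right)} = \left(U^{2} + U^{2}\right) + U = 2 U^{2} + U = U + 2 U^{2}$)
$28 \left(- 8 T{\left(-6 \right)}\right) = 28 \left(- 8 \left(- 6 \left(1 + 2 \left(-6\right)\right)\right)\right) = 28 \left(- 8 \left(- 6 \left(1 - 12\right)\right)\right) = 28 \left(- 8 \left(\left(-6\right) \left(-11\right)\right)\right) = 28 \left(\left(-8\right) 66\right) = 28 \left(-528\right) = -14784$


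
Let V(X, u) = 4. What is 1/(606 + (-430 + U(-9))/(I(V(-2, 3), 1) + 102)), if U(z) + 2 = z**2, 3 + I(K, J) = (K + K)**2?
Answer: 163/98427 ≈ 0.0016560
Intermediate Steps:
I(K, J) = -3 + 4*K**2 (I(K, J) = -3 + (K + K)**2 = -3 + (2*K)**2 = -3 + 4*K**2)
U(z) = -2 + z**2
1/(606 + (-430 + U(-9))/(I(V(-2, 3), 1) + 102)) = 1/(606 + (-430 + (-2 + (-9)**2))/((-3 + 4*4**2) + 102)) = 1/(606 + (-430 + (-2 + 81))/((-3 + 4*16) + 102)) = 1/(606 + (-430 + 79)/((-3 + 64) + 102)) = 1/(606 - 351/(61 + 102)) = 1/(606 - 351/163) = 1/(98427/163) = 163/98427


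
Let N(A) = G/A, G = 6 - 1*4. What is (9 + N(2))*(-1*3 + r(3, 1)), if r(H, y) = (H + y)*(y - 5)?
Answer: -190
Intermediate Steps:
G = 2 (G = 6 - 4 = 2)
N(A) = 2/A
r(H, y) = (-5 + y)*(H + y) (r(H, y) = (H + y)*(-5 + y) = (-5 + y)*(H + y))
(9 + N(2))*(-1*3 + r(3, 1)) = (9 + 2/2)*(-1*3 + (1**2 - 5*3 - 5*1 + 3*1)) = (9 + 2*(1/2))*(-3 + (1 - 15 - 5 + 3)) = (9 + 1)*(-3 - 16) = 10*(-19) = -190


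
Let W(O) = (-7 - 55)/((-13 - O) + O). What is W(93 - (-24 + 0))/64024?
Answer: 31/416156 ≈ 7.4491e-5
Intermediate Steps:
W(O) = 62/13 (W(O) = -62/(-13) = -62*(-1/13) = 62/13)
W(93 - (-24 + 0))/64024 = (62/13)/64024 = (62/13)*(1/64024) = 31/416156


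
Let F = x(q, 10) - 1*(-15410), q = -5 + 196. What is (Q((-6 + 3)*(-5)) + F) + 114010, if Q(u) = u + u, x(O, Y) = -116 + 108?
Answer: 129442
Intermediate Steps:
q = 191
x(O, Y) = -8
F = 15402 (F = -8 - 1*(-15410) = -8 + 15410 = 15402)
Q(u) = 2*u
(Q((-6 + 3)*(-5)) + F) + 114010 = (2*((-6 + 3)*(-5)) + 15402) + 114010 = (2*(-3*(-5)) + 15402) + 114010 = (2*15 + 15402) + 114010 = (30 + 15402) + 114010 = 15432 + 114010 = 129442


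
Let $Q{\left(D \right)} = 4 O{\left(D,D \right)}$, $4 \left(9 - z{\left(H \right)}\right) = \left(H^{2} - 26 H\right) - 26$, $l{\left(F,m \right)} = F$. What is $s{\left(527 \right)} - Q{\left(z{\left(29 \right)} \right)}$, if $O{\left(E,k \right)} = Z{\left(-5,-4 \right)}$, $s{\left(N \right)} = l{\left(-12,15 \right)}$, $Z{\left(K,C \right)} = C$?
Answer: $4$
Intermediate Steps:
$s{\left(N \right)} = -12$
$O{\left(E,k \right)} = -4$
$z{\left(H \right)} = \frac{31}{2} - \frac{H^{2}}{4} + \frac{13 H}{2}$ ($z{\left(H \right)} = 9 - \frac{\left(H^{2} - 26 H\right) - 26}{4} = 9 - \frac{-26 + H^{2} - 26 H}{4} = 9 + \left(\frac{13}{2} - \frac{H^{2}}{4} + \frac{13 H}{2}\right) = \frac{31}{2} - \frac{H^{2}}{4} + \frac{13 H}{2}$)
$Q{\left(D \right)} = -16$ ($Q{\left(D \right)} = 4 \left(-4\right) = -16$)
$s{\left(527 \right)} - Q{\left(z{\left(29 \right)} \right)} = -12 - -16 = -12 + 16 = 4$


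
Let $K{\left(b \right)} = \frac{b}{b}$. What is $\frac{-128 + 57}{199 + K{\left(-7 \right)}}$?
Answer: $- \frac{71}{200} \approx -0.355$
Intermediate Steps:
$K{\left(b \right)} = 1$
$\frac{-128 + 57}{199 + K{\left(-7 \right)}} = \frac{-128 + 57}{199 + 1} = - \frac{71}{200}$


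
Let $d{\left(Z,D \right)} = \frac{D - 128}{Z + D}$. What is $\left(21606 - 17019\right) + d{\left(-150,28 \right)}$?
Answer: $\frac{279857}{61} \approx 4587.8$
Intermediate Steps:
$d{\left(Z,D \right)} = \frac{-128 + D}{D + Z}$
$\left(21606 - 17019\right) + d{\left(-150,28 \right)} = \left(21606 - 17019\right) + \frac{-128 + 28}{28 - 150} = 4587 + \frac{1}{-122} \left(-100\right) = 4587 - - \frac{50}{61} = 4587 + \frac{50}{61} = \frac{279857}{61}$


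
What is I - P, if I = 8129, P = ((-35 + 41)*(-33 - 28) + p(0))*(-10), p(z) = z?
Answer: 4469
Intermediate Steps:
P = 3660 (P = ((-35 + 41)*(-33 - 28) + 0)*(-10) = (6*(-61) + 0)*(-10) = (-366 + 0)*(-10) = -366*(-10) = 3660)
I - P = 8129 - 1*3660 = 8129 - 3660 = 4469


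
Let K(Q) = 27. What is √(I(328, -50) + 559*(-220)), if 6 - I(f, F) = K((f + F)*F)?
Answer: I*√123001 ≈ 350.71*I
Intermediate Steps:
I(f, F) = -21 (I(f, F) = 6 - 1*27 = 6 - 27 = -21)
√(I(328, -50) + 559*(-220)) = √(-21 + 559*(-220)) = √(-21 - 122980) = √(-123001) = I*√123001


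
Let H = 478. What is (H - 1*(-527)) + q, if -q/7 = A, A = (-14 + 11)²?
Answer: 942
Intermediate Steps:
A = 9 (A = (-3)² = 9)
q = -63 (q = -7*9 = -63)
(H - 1*(-527)) + q = (478 - 1*(-527)) - 63 = (478 + 527) - 63 = 1005 - 63 = 942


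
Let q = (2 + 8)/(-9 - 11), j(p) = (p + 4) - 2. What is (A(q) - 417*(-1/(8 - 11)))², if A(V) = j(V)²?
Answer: 299209/16 ≈ 18701.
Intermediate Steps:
j(p) = 2 + p (j(p) = (4 + p) - 2 = 2 + p)
q = -½ (q = 10/(-20) = 10*(-1/20) = -½ ≈ -0.50000)
A(V) = (2 + V)²
(A(q) - 417*(-1/(8 - 11)))² = ((2 - ½)² - 417*(-1/(8 - 11)))² = ((3/2)² - 417/((-3*(-1))))² = (9/4 - 417/3)² = (9/4 - 417*⅓)² = (9/4 - 139)² = (-547/4)² = 299209/16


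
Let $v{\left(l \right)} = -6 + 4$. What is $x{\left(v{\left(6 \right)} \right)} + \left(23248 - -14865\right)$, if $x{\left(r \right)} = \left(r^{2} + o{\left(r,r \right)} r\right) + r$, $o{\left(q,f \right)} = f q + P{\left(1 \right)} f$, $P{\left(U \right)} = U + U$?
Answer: $38115$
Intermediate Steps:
$P{\left(U \right)} = 2 U$
$o{\left(q,f \right)} = 2 f + f q$ ($o{\left(q,f \right)} = f q + 2 \cdot 1 f = f q + 2 f = 2 f + f q$)
$v{\left(l \right)} = -2$
$x{\left(r \right)} = r + r^{2} + r^{2} \left(2 + r\right)$ ($x{\left(r \right)} = \left(r^{2} + r \left(2 + r\right) r\right) + r = \left(r^{2} + r^{2} \left(2 + r\right)\right) + r = r + r^{2} + r^{2} \left(2 + r\right)$)
$x{\left(v{\left(6 \right)} \right)} + \left(23248 - -14865\right) = - 2 \left(1 - 2 - 2 \left(2 - 2\right)\right) + \left(23248 - -14865\right) = - 2 \left(1 - 2 - 0\right) + \left(23248 + 14865\right) = - 2 \left(1 - 2 + 0\right) + 38113 = \left(-2\right) \left(-1\right) + 38113 = 2 + 38113 = 38115$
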